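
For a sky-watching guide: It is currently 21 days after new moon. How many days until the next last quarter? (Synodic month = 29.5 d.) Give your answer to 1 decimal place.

Last quarter occurs at elongation 270°, i.e. at age 29.5 × 270/360 = 22.125 d.
So 1.125 days remain (22.125 − 21).

1.1 days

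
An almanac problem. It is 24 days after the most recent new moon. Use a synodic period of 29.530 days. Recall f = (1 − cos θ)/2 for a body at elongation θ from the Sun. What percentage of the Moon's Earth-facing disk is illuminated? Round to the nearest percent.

The Moon has covered 24/29.530 of its cycle, so θ ≈ 360° × 24/29.530 = 292.6°.
Illuminated fraction = (1 − cos 292.6°)/2 = (1 − 0.384)/2 ≈ 0.308, so 31%.

31%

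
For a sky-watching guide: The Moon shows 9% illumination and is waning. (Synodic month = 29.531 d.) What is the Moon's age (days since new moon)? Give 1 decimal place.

From f = (1 − cos θ)/2: cos θ = 1 − 2×0.09 = 0.820; arccos → 34.9°.
Since the Moon is past full (waning), take the reflex angle: θ = 360° − 34.9° = 325.1°.
Age = 29.531 × 325.1°/360° ≈ 26.67 days.

26.7 days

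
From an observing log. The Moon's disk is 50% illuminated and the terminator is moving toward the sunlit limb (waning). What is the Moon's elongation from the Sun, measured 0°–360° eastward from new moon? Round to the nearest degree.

270°

Invert f = (1 − cos θ)/2 to get cos θ = 1 − 2(0.50) = 0.000, hence θ₀ = arccos 0.000 = 90.0°.
Waning ⇒ past full, so θ = 360° − 90.0° = 270.0°.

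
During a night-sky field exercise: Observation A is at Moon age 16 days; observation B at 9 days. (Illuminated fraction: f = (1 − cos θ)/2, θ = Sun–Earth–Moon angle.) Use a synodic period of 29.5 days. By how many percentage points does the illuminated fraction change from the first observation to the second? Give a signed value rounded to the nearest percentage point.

-31 percentage points

θ₁ = 360° × 16/29.5 = 195.3°, f₁ = (1 − cos θ₁)/2 = 0.982.
θ₂ = 360° × 9/29.5 = 109.8°, f₂ = (1 − cos θ₂)/2 = 0.670.
Change = f₂ − f₁ = -0.313 → -31 percentage points.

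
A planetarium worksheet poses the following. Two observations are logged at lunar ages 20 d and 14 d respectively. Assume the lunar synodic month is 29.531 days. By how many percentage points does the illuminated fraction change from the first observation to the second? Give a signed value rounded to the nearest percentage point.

θ₁ = 360° × 20/29.531 = 243.8°, f₁ = (1 − cos θ₁)/2 = 0.721.
θ₂ = 360° × 14/29.531 = 170.7°, f₂ = (1 − cos θ₂)/2 = 0.993.
Change = f₂ − f₁ = +0.273 → +27 percentage points.

+27 pp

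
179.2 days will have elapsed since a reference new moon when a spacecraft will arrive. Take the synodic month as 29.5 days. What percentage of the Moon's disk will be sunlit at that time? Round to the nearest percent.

5%

Reduce mod P: 179.2 − 6×29.5 = 2.20 d into the current lunation.
Phase angle: θ = 360°·(2.20 d)/(29.5 d) = 26.8°.
cos 26.8° = 0.892, so f = (1 − 0.892)/2 = 0.054, so 5%.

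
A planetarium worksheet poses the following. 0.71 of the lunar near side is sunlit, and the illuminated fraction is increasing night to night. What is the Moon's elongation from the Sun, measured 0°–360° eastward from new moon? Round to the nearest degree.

Invert f = (1 − cos θ)/2 to get cos θ = 1 − 2(0.71) = -0.420, hence θ₀ = arccos -0.420 = 114.8°.
Before full moon the principal value applies: θ = 114.8°.

115°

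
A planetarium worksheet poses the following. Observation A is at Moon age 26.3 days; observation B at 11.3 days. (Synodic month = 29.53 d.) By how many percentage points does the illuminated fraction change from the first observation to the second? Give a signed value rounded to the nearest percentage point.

First observation: θ = 360°·26.3/29.53 = 320.6°, so f = 0.114.
Second observation: θ = 137.8°, f = 0.870.
Δf = 0.870 − 0.114 = +0.757, i.e. +76 pp.

+76 pp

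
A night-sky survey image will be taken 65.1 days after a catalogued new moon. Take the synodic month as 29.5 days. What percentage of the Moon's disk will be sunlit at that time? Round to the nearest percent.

37%

65.1/29.5 = 2.207 lunations, so 2 complete cycles and 6.10 d into the next.
Elongation θ = 360° × 6.10/29.5 ≈ 74.4°.
With cos θ = 0.268, the lit fraction is (1 − 0.268)/2 ≈ 0.366, so 37%.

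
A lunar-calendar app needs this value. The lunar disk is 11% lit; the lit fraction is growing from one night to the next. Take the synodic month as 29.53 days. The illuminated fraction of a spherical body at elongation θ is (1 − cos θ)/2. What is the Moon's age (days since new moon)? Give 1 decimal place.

3.2 days

cos θ = 1 − 2f = 0.780, giving a principal value of 38.7°.
Waxing ⇒ before full, so θ = 38.7°.
Age = 29.53 × 38.7°/360° ≈ 3.18 days.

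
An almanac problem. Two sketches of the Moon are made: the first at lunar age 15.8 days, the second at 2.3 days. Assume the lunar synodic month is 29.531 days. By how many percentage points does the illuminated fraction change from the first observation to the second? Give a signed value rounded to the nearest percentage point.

-93 pp

θ₁ = 360° × 15.8/29.531 = 192.6°, f₁ = (1 − cos θ₁)/2 = 0.988.
θ₂ = 360° × 2.3/29.531 = 28.0°, f₂ = (1 − cos θ₂)/2 = 0.059.
Change = f₂ − f₁ = -0.929 → -93 percentage points.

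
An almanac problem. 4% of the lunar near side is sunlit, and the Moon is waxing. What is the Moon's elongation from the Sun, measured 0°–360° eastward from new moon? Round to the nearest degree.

From f = (1 − cos θ)/2: cos θ = 1 − 2×0.04 = 0.920; arccos → 23.1°.
Waxing ⇒ before full, so θ = 23.1°.

23°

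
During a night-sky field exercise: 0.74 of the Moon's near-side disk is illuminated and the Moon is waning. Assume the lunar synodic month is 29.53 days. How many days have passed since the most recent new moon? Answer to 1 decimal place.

19.8 days

From f = (1 − cos θ)/2: cos θ = 1 − 2×0.74 = -0.480; arccos → 118.7°.
Since the Moon is past full (waning), take the reflex angle: θ = 360° − 118.7° = 241.3°.
At 360°/29.53 d per day, 241.3° corresponds to 19.79 days.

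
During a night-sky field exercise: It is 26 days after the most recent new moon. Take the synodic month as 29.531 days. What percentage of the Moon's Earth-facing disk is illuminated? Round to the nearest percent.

13%

The Moon has covered 26/29.531 of its cycle, so θ ≈ 360° × 26/29.531 = 317.0°.
With cos θ = 0.731, the lit fraction is (1 − 0.731)/2 ≈ 0.135, so 13%.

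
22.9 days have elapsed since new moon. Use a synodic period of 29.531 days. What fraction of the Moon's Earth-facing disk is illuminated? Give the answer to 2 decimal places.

0.42

The Moon has covered 22.9/29.531 of its cycle, so θ ≈ 360° × 22.9/29.531 = 279.2°.
With cos θ = 0.159, the lit fraction is (1 − 0.159)/2 ≈ 0.420.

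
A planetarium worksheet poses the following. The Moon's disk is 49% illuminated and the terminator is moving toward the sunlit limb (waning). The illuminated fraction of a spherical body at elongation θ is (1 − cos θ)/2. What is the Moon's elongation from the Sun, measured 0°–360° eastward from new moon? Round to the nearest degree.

Invert f = (1 − cos θ)/2 to get cos θ = 1 − 2(0.49) = 0.020, hence θ₀ = arccos 0.020 = 88.9°.
A waning Moon lies in 180°–360°, so θ = 360° − 88.9° = 271.1°.

271°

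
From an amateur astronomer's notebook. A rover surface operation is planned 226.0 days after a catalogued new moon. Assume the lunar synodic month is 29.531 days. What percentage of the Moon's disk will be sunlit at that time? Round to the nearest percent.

79%

226.0/29.531 = 7.653 lunations, so 7 complete cycles and 19.28 d into the next.
Elongation θ = 360° × 19.28/29.531 ≈ 235.1°.
Illuminated fraction = (1 − cos 235.1°)/2 = (1 − (-0.573))/2 ≈ 0.786, so 79%.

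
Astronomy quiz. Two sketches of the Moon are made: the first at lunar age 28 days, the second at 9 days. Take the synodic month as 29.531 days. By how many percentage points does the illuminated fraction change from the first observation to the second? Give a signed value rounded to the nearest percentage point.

θ₁ = 360° × 28/29.531 = 341.3°, f₁ = (1 − cos θ₁)/2 = 0.026.
θ₂ = 360° × 9/29.531 = 109.7°, f₂ = (1 − cos θ₂)/2 = 0.669.
Change = f₂ − f₁ = +0.642 → +64 percentage points.

+64 pp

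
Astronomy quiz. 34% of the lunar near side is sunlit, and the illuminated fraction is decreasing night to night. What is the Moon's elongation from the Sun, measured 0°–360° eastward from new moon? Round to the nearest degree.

289°

Invert f = (1 − cos θ)/2 to get cos θ = 1 − 2(0.34) = 0.320, hence θ₀ = arccos 0.320 = 71.3°.
A waning Moon lies in 180°–360°, so θ = 360° − 71.3° = 288.7°.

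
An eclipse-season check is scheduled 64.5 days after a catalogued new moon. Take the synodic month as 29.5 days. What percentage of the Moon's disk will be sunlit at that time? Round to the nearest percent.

31%

64.5 d spans 2 complete synodic months (2 × 29.5 = 59.00 d) plus 5.50 d.
Phase angle: θ = 360°·(5.50 d)/(29.5 d) = 67.1°.
With cos θ = 0.389, the lit fraction is (1 − 0.389)/2 ≈ 0.306, so 31%.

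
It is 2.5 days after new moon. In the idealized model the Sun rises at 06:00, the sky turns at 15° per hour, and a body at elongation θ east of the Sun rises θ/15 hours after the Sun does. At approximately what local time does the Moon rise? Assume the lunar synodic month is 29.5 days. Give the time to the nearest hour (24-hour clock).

08:00

Phase angle: θ = 360°·(2.5 d)/(29.5 d) = 30.5°.
The Moon trails the Sun by θ/15 = 30.5/15 ≈ 2.03 hours.
06:00 + 2.03 h ≈ 08:02 → 08:00 to the nearest hour.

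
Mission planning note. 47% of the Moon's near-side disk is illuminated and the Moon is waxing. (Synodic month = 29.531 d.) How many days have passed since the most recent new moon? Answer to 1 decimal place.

From f = (1 − cos θ)/2: cos θ = 1 − 2×0.47 = 0.060; arccos → 86.6°.
Waxing ⇒ before full, so θ = 86.6°.
Age = 29.531 × 86.6°/360° ≈ 7.10 days.

7.1 days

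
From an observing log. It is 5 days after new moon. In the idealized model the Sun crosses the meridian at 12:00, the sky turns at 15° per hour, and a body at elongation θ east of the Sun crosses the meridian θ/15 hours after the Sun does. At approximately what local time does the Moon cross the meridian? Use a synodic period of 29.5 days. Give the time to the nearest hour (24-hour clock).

Phase angle: θ = 360°·(5 d)/(29.5 d) = 61.0°.
Delay after the Sun = 61.0° / (15°/h) ≈ 4.07 h.
12:00 + 4.07 h ≈ 16:04 → 16:00 to the nearest hour.

16:00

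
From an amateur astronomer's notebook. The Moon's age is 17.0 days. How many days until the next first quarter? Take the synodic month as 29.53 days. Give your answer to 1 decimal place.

19.9 days

First quarter occurs at elongation 90°, i.e. at age 29.53 × 90/360 = 7.383 d.
Already past this cycle's first quarter; the next is at 7.383 + 29.53 = 36.913 d, so 36.913 − 17.0 = 19.913 days.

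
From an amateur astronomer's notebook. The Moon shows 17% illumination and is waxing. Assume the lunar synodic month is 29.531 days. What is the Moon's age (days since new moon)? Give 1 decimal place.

From f = (1 − cos θ)/2: cos θ = 1 − 2×0.17 = 0.660; arccos → 48.7°.
Before full moon the principal value applies: θ = 48.7°.
Age = 29.531 × 48.7°/360° ≈ 3.99 days.

4.0 days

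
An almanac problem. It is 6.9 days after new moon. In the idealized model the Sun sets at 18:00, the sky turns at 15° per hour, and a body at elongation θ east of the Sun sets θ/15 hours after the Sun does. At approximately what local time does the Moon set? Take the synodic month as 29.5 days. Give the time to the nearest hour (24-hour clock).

00:00

The Moon has covered 6.9/29.5 of its cycle, so θ ≈ 360° × 6.9/29.5 = 84.2°.
The Moon trails the Sun by θ/15 = 84.2/15 ≈ 5.61 hours.
18:00 + 5.61 h ≈ 23:37 → 00:00 to the nearest hour.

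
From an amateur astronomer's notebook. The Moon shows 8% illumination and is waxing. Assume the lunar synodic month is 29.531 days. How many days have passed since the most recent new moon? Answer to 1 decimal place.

From f = (1 − cos θ)/2: cos θ = 1 − 2×0.08 = 0.840; arccos → 32.9°.
Waxing ⇒ before full, so θ = 32.9°.
Age = 29.531 × 32.9°/360° ≈ 2.70 days.

2.7 days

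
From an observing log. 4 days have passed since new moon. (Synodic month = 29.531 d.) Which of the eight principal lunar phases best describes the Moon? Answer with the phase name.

waxing crescent

At 4/29.531 of the cycle, θ ≈ 49° — the waxing crescent range.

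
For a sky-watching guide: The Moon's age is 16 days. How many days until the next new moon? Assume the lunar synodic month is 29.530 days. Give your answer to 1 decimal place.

13.5 days

One full lunation from the last new moon is 29.530 d; remaining = 29.530 − 16 = 13.530 d.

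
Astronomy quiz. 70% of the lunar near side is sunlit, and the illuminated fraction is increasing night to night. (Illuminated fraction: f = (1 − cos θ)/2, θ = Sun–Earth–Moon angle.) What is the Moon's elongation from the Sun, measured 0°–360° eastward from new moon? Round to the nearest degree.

114°

Invert f = (1 − cos θ)/2 to get cos θ = 1 − 2(0.70) = -0.400, hence θ₀ = arccos -0.400 = 113.6°.
Waxing ⇒ before full, so θ = 113.6°.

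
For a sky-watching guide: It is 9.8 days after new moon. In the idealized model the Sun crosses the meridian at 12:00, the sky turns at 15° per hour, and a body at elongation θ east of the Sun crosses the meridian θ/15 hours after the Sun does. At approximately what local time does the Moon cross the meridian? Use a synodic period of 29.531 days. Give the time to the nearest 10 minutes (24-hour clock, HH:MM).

20:00

Phase angle: θ = 360°·(9.8 d)/(29.531 d) = 119.5°.
Delay after the Sun = 119.5° / (15°/h) ≈ 7.96 h.
12:00 + 7.965 h ≈ 19:58 → 20:00 to the nearest ten minutes.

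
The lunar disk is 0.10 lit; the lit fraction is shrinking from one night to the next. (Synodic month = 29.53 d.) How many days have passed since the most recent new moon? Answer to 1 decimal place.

26.5 days

Invert f = (1 − cos θ)/2 to get cos θ = 1 − 2(0.10) = 0.800, hence θ₀ = arccos 0.800 = 36.9°.
Since the Moon is past full (waning), take the reflex angle: θ = 360° − 36.9° = 323.1°.
Age = 29.53 × 323.1°/360° ≈ 26.51 days.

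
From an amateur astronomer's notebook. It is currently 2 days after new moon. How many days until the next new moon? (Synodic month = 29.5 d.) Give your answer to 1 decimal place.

One full lunation from the last new moon is 29.5 d; remaining = 29.5 − 2 = 27.500 d.

27.5 days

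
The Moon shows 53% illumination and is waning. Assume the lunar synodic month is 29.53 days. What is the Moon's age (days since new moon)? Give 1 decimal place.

21.9 days

cos θ = 1 − 2f = -0.060, giving a principal value of 93.4°.
Waning ⇒ past full, so θ = 360° − 93.4° = 266.6°.
At 360°/29.53 d per day, 266.6° corresponds to 21.87 days.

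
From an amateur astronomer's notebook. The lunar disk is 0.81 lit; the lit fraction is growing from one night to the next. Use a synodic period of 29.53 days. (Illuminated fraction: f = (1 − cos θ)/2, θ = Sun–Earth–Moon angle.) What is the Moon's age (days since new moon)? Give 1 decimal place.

cos θ = 1 − 2f = -0.620, giving a principal value of 128.3°.
The Moon is waxing (0°–180°), so θ = 128.3° directly.
That fraction of the synodic month is 128.3/360 × 29.53 d ≈ 10.53 d.

10.5 days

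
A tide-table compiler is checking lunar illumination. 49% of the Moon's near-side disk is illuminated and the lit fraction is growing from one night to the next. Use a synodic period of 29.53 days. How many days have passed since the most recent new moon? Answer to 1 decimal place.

cos θ = 1 − 2f = 0.020, giving a principal value of 88.9°.
The Moon is waxing (0°–180°), so θ = 88.9° directly.
That fraction of the synodic month is 88.9/360 × 29.53 d ≈ 7.29 d.

7.3 days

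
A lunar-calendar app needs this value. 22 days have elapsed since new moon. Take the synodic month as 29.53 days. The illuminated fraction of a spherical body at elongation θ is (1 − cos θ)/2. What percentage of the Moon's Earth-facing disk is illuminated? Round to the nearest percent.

52%

Phase angle: θ = 360°·(22 d)/(29.53 d) = 268.2°.
With cos θ = (-0.031), the lit fraction is (1 − (-0.031))/2 ≈ 0.516, so 52%.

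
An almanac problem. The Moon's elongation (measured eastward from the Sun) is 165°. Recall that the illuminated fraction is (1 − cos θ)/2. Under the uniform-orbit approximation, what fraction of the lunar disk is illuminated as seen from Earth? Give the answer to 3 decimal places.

f = (1 − cos 165°)/2 = (1 − (-0.966))/2 ≈ 0.983.

0.983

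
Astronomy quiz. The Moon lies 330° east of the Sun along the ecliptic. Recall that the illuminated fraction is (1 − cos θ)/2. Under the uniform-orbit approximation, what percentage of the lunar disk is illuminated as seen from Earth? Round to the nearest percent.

f = (1 − cos 330°)/2 = (1 − 0.866)/2 ≈ 0.067, i.e. 7%.

7%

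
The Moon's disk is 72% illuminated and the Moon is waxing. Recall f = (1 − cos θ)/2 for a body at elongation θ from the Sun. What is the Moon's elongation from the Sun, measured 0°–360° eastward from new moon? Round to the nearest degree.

cos θ = 1 − 2f = -0.440, giving a principal value of 116.1°.
The Moon is waxing (0°–180°), so θ = 116.1° directly.

116°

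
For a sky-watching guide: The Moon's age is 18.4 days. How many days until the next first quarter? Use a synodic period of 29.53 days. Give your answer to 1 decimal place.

First quarter is 0.25 of the way through the cycle: age 0.25 × 29.53 = 7.383 d.
This lunation's first quarter (7.383 d) has passed, so add one period: 36.913 − 18.4 = 18.513 days.

18.5 days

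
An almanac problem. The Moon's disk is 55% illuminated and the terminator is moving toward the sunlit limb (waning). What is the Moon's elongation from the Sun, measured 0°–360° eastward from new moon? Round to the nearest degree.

From f = (1 − cos θ)/2: cos θ = 1 − 2×0.55 = -0.100; arccos → 95.7°.
A waning Moon lies in 180°–360°, so θ = 360° − 95.7° = 264.3°.

264°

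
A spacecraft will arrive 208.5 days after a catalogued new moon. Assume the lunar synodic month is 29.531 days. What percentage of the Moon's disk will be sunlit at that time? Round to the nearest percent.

4%

208.5/29.531 = 7.060 lunations, so 7 complete cycles and 1.78 d into the next.
Phase angle: θ = 360°·(1.78 d)/(29.531 d) = 21.7°.
Illuminated fraction = (1 − cos 21.7°)/2 = (1 − 0.929)/2 ≈ 0.036, so 4%.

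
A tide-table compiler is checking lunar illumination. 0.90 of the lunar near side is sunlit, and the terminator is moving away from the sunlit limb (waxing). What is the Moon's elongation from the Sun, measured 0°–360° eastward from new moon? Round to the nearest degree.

Invert f = (1 − cos θ)/2 to get cos θ = 1 − 2(0.90) = -0.800, hence θ₀ = arccos -0.800 = 143.1°.
The Moon is waxing (0°–180°), so θ = 143.1° directly.

143°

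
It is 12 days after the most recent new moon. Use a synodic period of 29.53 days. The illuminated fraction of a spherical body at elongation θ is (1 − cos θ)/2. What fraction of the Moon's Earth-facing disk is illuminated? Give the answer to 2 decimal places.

The Moon has covered 12/29.53 of its cycle, so θ ≈ 360° × 12/29.53 = 146.3°.
With cos θ = (-0.832), the lit fraction is (1 − (-0.832))/2 ≈ 0.916.

0.92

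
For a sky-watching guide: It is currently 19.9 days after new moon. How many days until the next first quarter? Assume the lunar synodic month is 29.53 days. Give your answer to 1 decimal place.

First quarter occurs at elongation 90°, i.e. at age 29.53 × 90/360 = 7.383 d.
Already past this cycle's first quarter; the next is at 7.383 + 29.53 = 36.913 d, so 36.913 − 19.9 = 17.013 days.

17.0 days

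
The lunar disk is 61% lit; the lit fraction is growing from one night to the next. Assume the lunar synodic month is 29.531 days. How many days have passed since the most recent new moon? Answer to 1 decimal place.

Invert f = (1 − cos θ)/2 to get cos θ = 1 − 2(0.61) = -0.220, hence θ₀ = arccos -0.220 = 102.7°.
The Moon is waxing (0°–180°), so θ = 102.7° directly.
That fraction of the synodic month is 102.7/360 × 29.531 d ≈ 8.43 d.

8.4 days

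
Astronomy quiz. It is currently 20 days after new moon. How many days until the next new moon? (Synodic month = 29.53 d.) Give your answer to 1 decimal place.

The next new moon completes the synodic month: 29.53 − 20 = 9.530 days.

9.5 days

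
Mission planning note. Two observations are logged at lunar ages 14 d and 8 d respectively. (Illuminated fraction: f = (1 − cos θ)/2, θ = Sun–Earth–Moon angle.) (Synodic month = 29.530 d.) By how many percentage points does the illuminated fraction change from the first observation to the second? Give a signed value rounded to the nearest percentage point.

-43 percentage points

First observation: θ = 360°·14/29.530 = 170.7°, so f = 0.993.
Second observation: θ = 97.5°, f = 0.566.
Δf = 0.566 − 0.993 = -0.428, i.e. -43 pp.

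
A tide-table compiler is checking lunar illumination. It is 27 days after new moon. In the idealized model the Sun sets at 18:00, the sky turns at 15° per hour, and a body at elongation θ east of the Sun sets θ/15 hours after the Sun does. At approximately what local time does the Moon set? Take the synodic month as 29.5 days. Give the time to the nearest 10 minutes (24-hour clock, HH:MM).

16:00

The Moon has covered 27/29.5 of its cycle, so θ ≈ 360° × 27/29.5 = 329.5°.
The Moon trails the Sun by θ/15 = 329.5/15 ≈ 21.97 hours.
18:00 + 21.966 h ≈ 15:58 → 16:00 to the nearest ten minutes.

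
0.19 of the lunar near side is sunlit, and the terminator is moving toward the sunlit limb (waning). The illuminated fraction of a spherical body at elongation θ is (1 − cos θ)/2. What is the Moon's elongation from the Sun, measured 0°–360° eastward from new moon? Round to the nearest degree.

cos θ = 1 − 2f = 0.620, giving a principal value of 51.7°.
A waning Moon lies in 180°–360°, so θ = 360° − 51.7° = 308.3°.

308°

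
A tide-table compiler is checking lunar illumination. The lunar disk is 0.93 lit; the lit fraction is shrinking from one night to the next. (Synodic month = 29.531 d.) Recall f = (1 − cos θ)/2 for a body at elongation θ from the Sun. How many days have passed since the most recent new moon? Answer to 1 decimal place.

17.3 days

cos θ = 1 − 2f = -0.860, giving a principal value of 149.3°.
Since the Moon is past full (waning), take the reflex angle: θ = 360° − 149.3° = 210.7°.
That fraction of the synodic month is 210.7/360 × 29.531 d ≈ 17.28 d.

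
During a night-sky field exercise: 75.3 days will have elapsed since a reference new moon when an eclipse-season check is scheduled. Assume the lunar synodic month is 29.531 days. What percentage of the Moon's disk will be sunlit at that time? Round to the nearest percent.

Reduce mod P: 75.3 − 2×29.531 = 16.24 d into the current lunation.
Elongation θ = 360° × 16.24/29.531 ≈ 198.0°.
With cos θ = (-0.951), the lit fraction is (1 − (-0.951))/2 ≈ 0.976, so 98%.

98%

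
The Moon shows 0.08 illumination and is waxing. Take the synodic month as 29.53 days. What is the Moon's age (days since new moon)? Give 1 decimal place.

2.7 days

cos θ = 1 − 2f = 0.840, giving a principal value of 32.9°.
The Moon is waxing (0°–180°), so θ = 32.9° directly.
Age = 29.53 × 32.9°/360° ≈ 2.70 days.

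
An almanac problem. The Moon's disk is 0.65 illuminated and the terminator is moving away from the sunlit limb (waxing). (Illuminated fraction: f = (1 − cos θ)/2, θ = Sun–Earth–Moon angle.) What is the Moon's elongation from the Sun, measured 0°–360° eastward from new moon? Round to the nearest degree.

107°

cos θ = 1 − 2f = -0.300, giving a principal value of 107.5°.
Waxing ⇒ before full, so θ = 107.5°.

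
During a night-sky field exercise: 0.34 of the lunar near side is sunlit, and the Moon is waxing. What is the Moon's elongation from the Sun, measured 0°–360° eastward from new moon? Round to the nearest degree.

cos θ = 1 − 2f = 0.320, giving a principal value of 71.3°.
Before full moon the principal value applies: θ = 71.3°.

71°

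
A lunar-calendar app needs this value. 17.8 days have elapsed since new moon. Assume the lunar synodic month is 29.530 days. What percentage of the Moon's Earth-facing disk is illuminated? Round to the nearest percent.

The Moon has covered 17.8/29.530 of its cycle, so θ ≈ 360° × 17.8/29.530 = 217.0°.
With cos θ = (-0.799), the lit fraction is (1 − (-0.799))/2 ≈ 0.899, so 90%.

90%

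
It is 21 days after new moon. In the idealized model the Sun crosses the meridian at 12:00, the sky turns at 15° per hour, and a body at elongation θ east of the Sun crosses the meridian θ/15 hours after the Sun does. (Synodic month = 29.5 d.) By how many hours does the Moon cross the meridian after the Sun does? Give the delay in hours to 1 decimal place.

Elongation θ = 360° × 21/29.5 ≈ 256.3°.
At 15° of sky rotation per hour, 256.3° corresponds to a 17.08 h lag.
So the Moon crosses the meridian 17.08 h after the Sun.

17.1 h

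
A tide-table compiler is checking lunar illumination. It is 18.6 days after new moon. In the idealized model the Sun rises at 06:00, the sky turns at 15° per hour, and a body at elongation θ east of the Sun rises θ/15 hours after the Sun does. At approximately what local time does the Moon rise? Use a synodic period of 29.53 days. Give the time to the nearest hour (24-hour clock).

21:00

Phase angle: θ = 360°·(18.6 d)/(29.53 d) = 226.8°.
The Moon trails the Sun by θ/15 = 226.8/15 ≈ 15.12 hours.
06:00 + 15.12 h ≈ 21:07 → 21:00 to the nearest hour.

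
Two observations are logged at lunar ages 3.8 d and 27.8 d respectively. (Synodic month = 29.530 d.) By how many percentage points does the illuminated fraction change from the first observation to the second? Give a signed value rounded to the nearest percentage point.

First observation: θ = 360°·3.8/29.530 = 46.3°, so f = 0.155.
Second observation: θ = 338.9°, f = 0.033.
Δf = 0.033 − 0.155 = -0.121, i.e. -12 pp.

-12 pp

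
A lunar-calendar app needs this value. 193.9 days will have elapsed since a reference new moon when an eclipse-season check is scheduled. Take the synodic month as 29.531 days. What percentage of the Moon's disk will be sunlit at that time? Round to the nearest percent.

193.9/29.531 = 6.566 lunations, so 6 complete cycles and 16.71 d into the next.
The Moon has covered 16.71/29.531 of its cycle, so θ ≈ 360° × 16.71/29.531 = 203.8°.
cos 203.8° = (-0.915), so f = (1 − (-0.915))/2 = 0.958, so 96%.

96%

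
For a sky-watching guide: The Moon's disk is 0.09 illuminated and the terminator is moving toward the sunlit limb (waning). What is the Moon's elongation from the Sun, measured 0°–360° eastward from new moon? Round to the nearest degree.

From f = (1 − cos θ)/2: cos θ = 1 − 2×0.09 = 0.820; arccos → 34.9°.
A waning Moon lies in 180°–360°, so θ = 360° − 34.9° = 325.1°.

325°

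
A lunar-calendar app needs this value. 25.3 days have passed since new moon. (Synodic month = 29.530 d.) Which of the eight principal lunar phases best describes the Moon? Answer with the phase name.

At 25.3/29.530 of the cycle, θ ≈ 308° — the waning crescent range.

waning crescent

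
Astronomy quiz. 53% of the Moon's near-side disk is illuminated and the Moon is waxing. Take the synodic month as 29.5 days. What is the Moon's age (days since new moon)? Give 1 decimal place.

7.7 days

cos θ = 1 − 2f = -0.060, giving a principal value of 93.4°.
Before full moon the principal value applies: θ = 93.4°.
Age = 29.5 × 93.4°/360° ≈ 7.66 days.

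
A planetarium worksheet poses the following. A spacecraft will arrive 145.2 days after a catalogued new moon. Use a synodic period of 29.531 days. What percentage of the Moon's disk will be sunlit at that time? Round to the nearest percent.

145.2/29.531 = 4.917 lunations, so 4 complete cycles and 27.08 d into the next.
Phase angle: θ = 360°·(27.08 d)/(29.531 d) = 330.1°.
With cos θ = 0.867, the lit fraction is (1 − 0.867)/2 ≈ 0.067, so 7%.

7%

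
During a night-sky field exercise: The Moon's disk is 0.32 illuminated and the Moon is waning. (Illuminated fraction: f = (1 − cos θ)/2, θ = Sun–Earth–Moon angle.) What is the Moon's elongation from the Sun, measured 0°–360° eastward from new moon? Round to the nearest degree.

Invert f = (1 − cos θ)/2 to get cos θ = 1 − 2(0.32) = 0.360, hence θ₀ = arccos 0.360 = 68.9°.
A waning Moon lies in 180°–360°, so θ = 360° − 68.9° = 291.1°.

291°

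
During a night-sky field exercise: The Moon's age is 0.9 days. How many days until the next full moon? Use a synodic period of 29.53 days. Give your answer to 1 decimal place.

13.9 days

Full moon is 0.5 of the way through the cycle: age 0.5 × 29.53 = 14.765 d.
That is 14.765 − 0.9 = 13.865 days ahead.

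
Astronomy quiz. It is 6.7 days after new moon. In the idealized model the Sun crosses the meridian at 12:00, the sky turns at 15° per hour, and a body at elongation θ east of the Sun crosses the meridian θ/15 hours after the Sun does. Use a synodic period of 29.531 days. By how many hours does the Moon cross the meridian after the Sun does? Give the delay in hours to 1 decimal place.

The Moon has covered 6.7/29.531 of its cycle, so θ ≈ 360° × 6.7/29.531 = 81.7°.
At 15° of sky rotation per hour, 81.7° corresponds to a 5.45 h lag.
So the Moon crosses the meridian 5.45 h after the Sun.

5.4 h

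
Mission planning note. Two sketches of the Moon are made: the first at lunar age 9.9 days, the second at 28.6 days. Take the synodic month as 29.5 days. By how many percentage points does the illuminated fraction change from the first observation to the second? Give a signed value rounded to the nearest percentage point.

θ₁ = 360° × 9.9/29.5 = 120.8°, f₁ = (1 − cos θ₁)/2 = 0.756.
θ₂ = 360° × 28.6/29.5 = 349.0°, f₂ = (1 − cos θ₂)/2 = 0.009.
Change = f₂ − f₁ = -0.747 → -75 percentage points.

-75 pp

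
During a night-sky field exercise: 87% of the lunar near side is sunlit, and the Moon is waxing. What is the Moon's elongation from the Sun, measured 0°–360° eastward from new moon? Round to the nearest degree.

From f = (1 − cos θ)/2: cos θ = 1 − 2×0.87 = -0.740; arccos → 137.7°.
Before full moon the principal value applies: θ = 137.7°.

138°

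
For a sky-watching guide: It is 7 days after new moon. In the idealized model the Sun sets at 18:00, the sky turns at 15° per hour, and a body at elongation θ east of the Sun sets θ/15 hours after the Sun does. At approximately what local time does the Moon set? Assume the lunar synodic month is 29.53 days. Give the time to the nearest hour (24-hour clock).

00:00

Phase angle: θ = 360°·(7 d)/(29.53 d) = 85.3°.
The Moon trails the Sun by θ/15 = 85.3/15 ≈ 5.69 hours.
18:00 + 5.69 h ≈ 23:41 → 00:00 to the nearest hour.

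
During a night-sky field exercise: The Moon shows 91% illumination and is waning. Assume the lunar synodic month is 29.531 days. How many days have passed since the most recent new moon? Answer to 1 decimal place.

From f = (1 − cos θ)/2: cos θ = 1 − 2×0.91 = -0.820; arccos → 145.1°.
A waning Moon lies in 180°–360°, so θ = 360° − 145.1° = 214.9°.
Age = 29.531 × 214.9°/360° ≈ 17.63 days.

17.6 days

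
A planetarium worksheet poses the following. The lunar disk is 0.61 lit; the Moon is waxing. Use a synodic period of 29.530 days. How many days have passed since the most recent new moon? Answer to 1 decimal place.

Invert f = (1 − cos θ)/2 to get cos θ = 1 − 2(0.61) = -0.220, hence θ₀ = arccos -0.220 = 102.7°.
Waxing ⇒ before full, so θ = 102.7°.
Age = 29.530 × 102.7°/360° ≈ 8.42 days.

8.4 days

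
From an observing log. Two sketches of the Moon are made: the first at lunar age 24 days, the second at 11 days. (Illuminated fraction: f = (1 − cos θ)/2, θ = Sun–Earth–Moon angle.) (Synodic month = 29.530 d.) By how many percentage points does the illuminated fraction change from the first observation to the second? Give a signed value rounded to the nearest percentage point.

First observation: θ = 360°·24/29.530 = 292.6°, so f = 0.308.
Second observation: θ = 134.1°, f = 0.848.
Δf = 0.848 − 0.308 = +0.540, i.e. +54 pp.

+54 pp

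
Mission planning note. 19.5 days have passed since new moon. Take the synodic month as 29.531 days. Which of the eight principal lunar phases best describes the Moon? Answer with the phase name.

At 19.5/29.531 of the cycle, θ ≈ 238° — the waning gibbous range.

waning gibbous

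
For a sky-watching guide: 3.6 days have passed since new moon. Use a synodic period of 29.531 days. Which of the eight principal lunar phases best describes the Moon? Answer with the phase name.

θ ≈ 360° × 3.6/29.531 = 44°, which falls in the waxing crescent sector.

waxing crescent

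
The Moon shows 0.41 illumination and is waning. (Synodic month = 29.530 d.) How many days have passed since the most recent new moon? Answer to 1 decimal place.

23.0 days

cos θ = 1 − 2f = 0.180, giving a principal value of 79.6°.
A waning Moon lies in 180°–360°, so θ = 360° − 79.6° = 280.4°.
At 360°/29.530 d per day, 280.4° corresponds to 23.00 days.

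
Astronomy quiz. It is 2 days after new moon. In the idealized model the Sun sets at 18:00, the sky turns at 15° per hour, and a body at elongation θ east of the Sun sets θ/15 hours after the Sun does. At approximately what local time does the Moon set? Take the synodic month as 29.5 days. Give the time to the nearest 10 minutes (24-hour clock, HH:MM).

Phase angle: θ = 360°·(2 d)/(29.5 d) = 24.4°.
At 15° of sky rotation per hour, 24.4° corresponds to a 1.63 h lag.
18:00 + 1.627 h ≈ 19:38 → 19:40 to the nearest ten minutes.

19:40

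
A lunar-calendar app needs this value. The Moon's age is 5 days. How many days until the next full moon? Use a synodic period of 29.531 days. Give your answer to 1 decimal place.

Full moon occurs at elongation 180°, i.e. at age 29.531 × 180/360 = 14.765 d.
That is 14.765 − 5 = 9.765 days ahead.

9.8 days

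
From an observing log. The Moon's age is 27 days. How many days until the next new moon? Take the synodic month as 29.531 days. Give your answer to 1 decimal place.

2.5 days

One full lunation from the last new moon is 29.531 d; remaining = 29.531 − 27 = 2.531 d.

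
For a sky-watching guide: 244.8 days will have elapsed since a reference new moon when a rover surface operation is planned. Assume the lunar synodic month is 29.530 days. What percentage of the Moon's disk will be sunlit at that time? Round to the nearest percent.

62%

244.8 d spans 8 complete synodic months (8 × 29.530 = 236.24 d) plus 8.56 d.
Elongation θ = 360° × 8.56/29.530 ≈ 104.4°.
cos 104.4° = (-0.248), so f = (1 − (-0.248))/2 = 0.624, so 62%.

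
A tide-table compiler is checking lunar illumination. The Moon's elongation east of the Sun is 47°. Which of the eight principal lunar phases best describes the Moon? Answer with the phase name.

47° lies in the waxing crescent sector of the 8-phase cycle.

waxing crescent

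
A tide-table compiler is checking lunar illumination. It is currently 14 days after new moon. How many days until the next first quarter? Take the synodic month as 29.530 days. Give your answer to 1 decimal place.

22.9 days

First quarter occurs at elongation 90°, i.e. at age 29.530 × 90/360 = 7.383 d.
This lunation's first quarter (7.383 d) has passed, so add one period: 36.913 − 14 = 22.913 days.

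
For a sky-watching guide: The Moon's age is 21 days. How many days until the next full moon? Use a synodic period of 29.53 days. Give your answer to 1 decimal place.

Full moon is 0.5 of the way through the cycle: age 0.5 × 29.53 = 14.765 d.
Already past this cycle's full moon; the next is at 14.765 + 29.53 = 44.295 d, so 44.295 − 21 = 23.295 days.

23.3 days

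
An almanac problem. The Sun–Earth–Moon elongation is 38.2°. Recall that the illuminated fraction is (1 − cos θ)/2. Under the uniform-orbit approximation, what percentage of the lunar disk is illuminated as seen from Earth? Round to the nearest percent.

11%

Half-versine of 38.2°: (1 − 0.786)/2 = 0.107, i.e. 11%.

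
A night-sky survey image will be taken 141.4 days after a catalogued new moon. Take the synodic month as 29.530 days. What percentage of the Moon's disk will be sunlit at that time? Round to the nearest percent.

141.4/29.530 = 4.788 lunations, so 4 complete cycles and 23.28 d into the next.
The Moon has covered 23.28/29.530 of its cycle, so θ ≈ 360° × 23.28/29.530 = 283.8°.
With cos θ = 0.239, the lit fraction is (1 − 0.239)/2 ≈ 0.381, so 38%.

38%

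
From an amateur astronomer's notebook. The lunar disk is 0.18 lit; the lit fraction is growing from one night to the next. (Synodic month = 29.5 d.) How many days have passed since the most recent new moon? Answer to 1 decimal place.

4.1 days

cos θ = 1 − 2f = 0.640, giving a principal value of 50.2°.
The Moon is waxing (0°–180°), so θ = 50.2° directly.
That fraction of the synodic month is 50.2/360 × 29.5 d ≈ 4.11 d.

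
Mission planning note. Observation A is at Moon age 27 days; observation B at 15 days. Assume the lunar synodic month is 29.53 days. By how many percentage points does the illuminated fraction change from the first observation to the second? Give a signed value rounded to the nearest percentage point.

First observation: θ = 360°·27/29.53 = 329.2°, so f = 0.071.
Second observation: θ = 182.9°, f = 0.999.
Δf = 0.999 − 0.071 = +0.929, i.e. +93 pp.

+93 percentage points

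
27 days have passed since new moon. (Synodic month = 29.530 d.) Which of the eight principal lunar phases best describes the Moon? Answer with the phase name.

θ ≈ 360° × 27/29.530 = 329°, which falls in the waning crescent sector.

waning crescent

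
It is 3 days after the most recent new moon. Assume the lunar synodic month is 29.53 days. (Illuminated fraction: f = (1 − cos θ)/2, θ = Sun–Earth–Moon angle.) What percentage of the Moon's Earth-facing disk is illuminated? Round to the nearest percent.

10%

Elongation θ = 360° × 3/29.53 ≈ 36.6°.
With cos θ = 0.803, the lit fraction is (1 − 0.803)/2 ≈ 0.098, so 10%.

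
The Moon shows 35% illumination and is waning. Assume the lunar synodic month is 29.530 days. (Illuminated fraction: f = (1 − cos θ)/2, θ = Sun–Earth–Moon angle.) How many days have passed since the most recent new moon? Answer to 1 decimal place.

From f = (1 − cos θ)/2: cos θ = 1 − 2×0.35 = 0.300; arccos → 72.5°.
Since the Moon is past full (waning), take the reflex angle: θ = 360° − 72.5° = 287.5°.
That fraction of the synodic month is 287.5/360 × 29.530 d ≈ 23.58 d.

23.6 days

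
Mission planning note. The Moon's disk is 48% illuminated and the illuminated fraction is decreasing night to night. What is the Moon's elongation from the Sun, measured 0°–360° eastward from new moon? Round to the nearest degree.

272°

Invert f = (1 − cos θ)/2 to get cos θ = 1 − 2(0.48) = 0.040, hence θ₀ = arccos 0.040 = 87.7°.
A waning Moon lies in 180°–360°, so θ = 360° − 87.7° = 272.3°.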